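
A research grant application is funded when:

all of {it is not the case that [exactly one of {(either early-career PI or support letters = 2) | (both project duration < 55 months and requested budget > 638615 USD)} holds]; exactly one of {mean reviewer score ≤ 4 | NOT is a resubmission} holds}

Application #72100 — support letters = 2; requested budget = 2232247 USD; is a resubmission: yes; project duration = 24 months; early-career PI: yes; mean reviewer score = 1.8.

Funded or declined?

Funded

Atomic conditions:
  early-career PI: yes → true
  support letters = 2: 2 == 2 is true
  project duration < 55 months: 24 < 55 is true
  requested budget > 638615 USD: 2232247 > 638615 is true
  mean reviewer score ≤ 4: 1.8 ≤ 4 is true
  NOT is a resubmission: yes → false
Combine:
[1.1.1] true OR true = true
[1.1.2] true AND true = true
[1.1] exactly-one(true, true) = false
[1] NOT false = true
[2] exactly-one(true, false) = true
[root] true AND true = true
Overall: true → funded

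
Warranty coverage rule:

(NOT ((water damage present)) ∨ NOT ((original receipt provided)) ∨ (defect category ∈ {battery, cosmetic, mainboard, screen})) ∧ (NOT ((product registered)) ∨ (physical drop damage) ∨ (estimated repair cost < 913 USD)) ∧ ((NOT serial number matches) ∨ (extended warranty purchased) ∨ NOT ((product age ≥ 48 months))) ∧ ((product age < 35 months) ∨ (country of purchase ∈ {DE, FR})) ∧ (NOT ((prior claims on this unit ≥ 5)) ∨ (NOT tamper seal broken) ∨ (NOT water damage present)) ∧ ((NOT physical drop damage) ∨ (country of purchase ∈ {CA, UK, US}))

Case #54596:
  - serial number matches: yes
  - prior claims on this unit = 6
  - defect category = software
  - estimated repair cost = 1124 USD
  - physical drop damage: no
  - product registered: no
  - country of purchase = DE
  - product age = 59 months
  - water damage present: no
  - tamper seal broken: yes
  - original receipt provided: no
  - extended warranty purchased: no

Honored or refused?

Atomic conditions:
  water damage present: no → false
  original receipt provided: no → false
  defect category ∈ {battery, cosmetic, mainboard, screen}: software is not in the set → false
  product registered: no → false
  physical drop damage: no → false
  estimated repair cost < 913 USD: 1124 < 913 is false
  NOT serial number matches: yes → false
  extended warranty purchased: no → false
  product age ≥ 48 months: 59 ≥ 48 is true
  product age < 35 months: 59 < 35 is false
  country of purchase ∈ {DE, FR}: DE is in the set → true
  prior claims on this unit ≥ 5: 6 ≥ 5 is true
  NOT tamper seal broken: yes → false
  NOT water damage present: no → true
  NOT physical drop damage: no → true
  country of purchase ∈ {CA, UK, US}: DE is not in the set → false
Combine:
[1.1] NOT false = true
[1.2] NOT false = true
[1] true OR true OR false = true
[2.1] NOT false = true
[2] true OR false OR false = true
[3.3] NOT true = false
[3] false OR false OR false = false
[4] false OR true = true
[5.1] NOT true = false
[5] false OR false OR true = true
[6] true OR false = true
[root] true AND true AND false AND true AND true AND true = false
Overall: false → refused

Refused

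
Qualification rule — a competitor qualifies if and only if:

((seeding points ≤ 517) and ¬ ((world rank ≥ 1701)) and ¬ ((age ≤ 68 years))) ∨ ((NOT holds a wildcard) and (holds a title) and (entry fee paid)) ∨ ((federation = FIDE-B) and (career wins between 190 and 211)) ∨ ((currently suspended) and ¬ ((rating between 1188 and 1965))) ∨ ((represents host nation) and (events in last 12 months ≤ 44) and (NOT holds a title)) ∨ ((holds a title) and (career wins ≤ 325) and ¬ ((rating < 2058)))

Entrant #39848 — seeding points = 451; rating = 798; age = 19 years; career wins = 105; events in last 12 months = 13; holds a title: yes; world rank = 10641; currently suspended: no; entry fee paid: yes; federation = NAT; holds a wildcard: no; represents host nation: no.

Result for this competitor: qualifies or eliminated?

Atomic conditions:
  seeding points ≤ 517: 451 ≤ 517 is true
  world rank ≥ 1701: 10641 ≥ 1701 is true
  age ≤ 68 years: 19 ≤ 68 is true
  NOT holds a wildcard: no → true
  holds a title: yes → true
  entry fee paid: yes → true
  federation = FIDE-B: NAT == FIDE-B is false
  career wins between 190 and 211: 105 in [190, 211] is false
  currently suspended: no → false
  rating between 1188 and 1965: 798 in [1188, 1965] is false
  represents host nation: no → false
  events in last 12 months ≤ 44: 13 ≤ 44 is true
  NOT holds a title: yes → false
  career wins ≤ 325: 105 ≤ 325 is true
  rating < 2058: 798 < 2058 is true
Combine:
[1.2] NOT true = false
[1.3] NOT true = false
[1] true AND false AND false = false
[2] true AND true AND true = true
[3] false AND false = false
[4.2] NOT false = true
[4] false AND true = false
[5] false AND true AND false = false
[6.3] NOT true = false
[6] true AND true AND false = false
[root] false OR true OR false OR false OR false OR false = true
Overall: true → qualifies

Qualifies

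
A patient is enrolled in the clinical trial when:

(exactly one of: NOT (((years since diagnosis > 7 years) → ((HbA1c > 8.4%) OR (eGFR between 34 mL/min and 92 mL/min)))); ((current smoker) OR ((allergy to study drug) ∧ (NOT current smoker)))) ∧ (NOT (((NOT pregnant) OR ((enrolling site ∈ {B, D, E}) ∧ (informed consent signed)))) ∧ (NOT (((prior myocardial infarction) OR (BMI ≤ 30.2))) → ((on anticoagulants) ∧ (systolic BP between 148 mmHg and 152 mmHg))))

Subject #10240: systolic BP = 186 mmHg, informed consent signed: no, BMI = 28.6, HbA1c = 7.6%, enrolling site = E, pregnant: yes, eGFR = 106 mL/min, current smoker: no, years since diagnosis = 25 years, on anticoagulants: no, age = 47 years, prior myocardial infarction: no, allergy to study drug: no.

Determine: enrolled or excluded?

Enrolled

Atomic conditions:
  years since diagnosis > 7 years: 25 > 7 is true
  HbA1c > 8.4%: 7.6 > 8.4 is false
  eGFR between 34 mL/min and 92 mL/min: 106 in [34, 92] is false
  current smoker: no → false
  allergy to study drug: no → false
  NOT current smoker: no → true
  NOT pregnant: yes → false
  enrolling site ∈ {B, D, E}: E is in the set → true
  informed consent signed: no → false
  prior myocardial infarction: no → false
  BMI ≤ 30.2: 28.6 ≤ 30.2 is true
  on anticoagulants: no → false
  systolic BP between 148 mmHg and 152 mmHg: 186 in [148, 152] is false
Combine:
[1.1.1.2] false OR false = false
[1.1.1] true → false = false
[1.1] NOT false = true
[1.2.2] false AND true = false
[1.2] false OR false = false
[1] exactly-one(true, false) = true
[2.1.1.2] true AND false = false
[2.1.1] false OR false = false
[2.1] NOT false = true
[2.2.1.1] false OR true = true
[2.2.1] NOT true = false
[2.2.2] false AND false = false
[2.2] false → false (antecedent false ⇒ implication holds) = true
[2] true AND true = true
[root] true AND true = true
Overall: true → enrolled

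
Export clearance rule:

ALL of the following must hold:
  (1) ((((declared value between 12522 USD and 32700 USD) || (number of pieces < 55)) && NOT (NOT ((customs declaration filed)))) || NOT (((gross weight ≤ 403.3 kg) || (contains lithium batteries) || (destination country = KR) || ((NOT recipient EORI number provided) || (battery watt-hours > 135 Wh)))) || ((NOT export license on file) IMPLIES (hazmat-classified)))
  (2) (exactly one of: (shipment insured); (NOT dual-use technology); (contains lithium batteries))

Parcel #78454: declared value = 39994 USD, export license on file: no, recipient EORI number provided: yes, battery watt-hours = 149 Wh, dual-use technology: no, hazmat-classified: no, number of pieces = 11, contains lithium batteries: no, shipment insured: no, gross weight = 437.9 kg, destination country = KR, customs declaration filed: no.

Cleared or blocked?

Blocked

Atomic conditions:
  declared value between 12522 USD and 32700 USD: 39994 in [12522, 32700] is false
  number of pieces < 55: 11 < 55 is true
  customs declaration filed: no → false
  gross weight ≤ 403.3 kg: 437.9 ≤ 403.3 is false
  contains lithium batteries: no → false
  destination country = KR: KR == KR is true
  NOT recipient EORI number provided: yes → false
  battery watt-hours > 135 Wh: 149 > 135 is true
  NOT export license on file: no → true
  hazmat-classified: no → false
  shipment insured: no → false
  NOT dual-use technology: no → true
Combine:
[1.1.1] false OR true = true
[1.1.2.1] NOT false = true
[1.1.2] NOT true = false
[1.1] true AND false = false
[1.2.1.4] false OR true = true
[1.2.1] false OR false OR true OR true = true
[1.2] NOT true = false
[1.3] true → false = false
[1] false OR false OR false = false
[2] exactly-one(false, true, false) = true
[root] false AND true = false
Overall: false → blocked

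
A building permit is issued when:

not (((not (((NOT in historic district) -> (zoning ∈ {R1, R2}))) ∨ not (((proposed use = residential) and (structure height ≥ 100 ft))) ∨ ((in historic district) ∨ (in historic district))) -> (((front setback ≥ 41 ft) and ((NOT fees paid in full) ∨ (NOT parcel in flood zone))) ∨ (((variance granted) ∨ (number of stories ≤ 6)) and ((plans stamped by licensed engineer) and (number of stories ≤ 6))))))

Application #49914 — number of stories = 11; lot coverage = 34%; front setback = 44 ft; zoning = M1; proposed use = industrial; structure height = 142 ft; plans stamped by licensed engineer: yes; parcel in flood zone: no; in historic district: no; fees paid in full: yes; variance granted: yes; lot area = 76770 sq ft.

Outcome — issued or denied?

Atomic conditions:
  NOT in historic district: no → true
  zoning ∈ {R1, R2}: M1 is not in the set → false
  proposed use = residential: industrial == residential is false
  structure height ≥ 100 ft: 142 ≥ 100 is true
  in historic district: no → false
  front setback ≥ 41 ft: 44 ≥ 41 is true
  NOT fees paid in full: yes → false
  NOT parcel in flood zone: no → true
  variance granted: yes → true
  number of stories ≤ 6: 11 ≤ 6 is false
  plans stamped by licensed engineer: yes → true
Combine:
[1.1.1.1] true → false = false
[1.1.1] NOT false = true
[1.1.2.1] false AND true = false
[1.1.2] NOT false = true
[1.1.3] false OR false = false
[1.1] true OR true OR false = true
[1.2.1.2] false OR true = true
[1.2.1] true AND true = true
[1.2.2.1] true OR false = true
[1.2.2.2] true AND false = false
[1.2.2] true AND false = false
[1.2] true OR false = true
[1] true → true = true
[root] NOT true = false
Overall: false → denied

Denied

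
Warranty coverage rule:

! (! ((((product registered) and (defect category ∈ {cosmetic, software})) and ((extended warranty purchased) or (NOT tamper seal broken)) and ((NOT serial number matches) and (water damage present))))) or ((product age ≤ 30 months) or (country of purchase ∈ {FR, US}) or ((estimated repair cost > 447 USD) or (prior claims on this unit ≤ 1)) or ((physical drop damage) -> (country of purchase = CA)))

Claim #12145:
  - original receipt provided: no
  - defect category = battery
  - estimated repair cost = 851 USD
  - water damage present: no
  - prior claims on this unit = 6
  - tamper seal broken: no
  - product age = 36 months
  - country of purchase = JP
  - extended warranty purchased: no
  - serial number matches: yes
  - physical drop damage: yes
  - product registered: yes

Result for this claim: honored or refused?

Atomic conditions:
  product registered: yes → true
  defect category ∈ {cosmetic, software}: battery is not in the set → false
  extended warranty purchased: no → false
  NOT tamper seal broken: no → true
  NOT serial number matches: yes → false
  water damage present: no → false
  product age ≤ 30 months: 36 ≤ 30 is false
  country of purchase ∈ {FR, US}: JP is not in the set → false
  estimated repair cost > 447 USD: 851 > 447 is true
  prior claims on this unit ≤ 1: 6 ≤ 1 is false
  physical drop damage: yes → true
  country of purchase = CA: JP == CA is false
Combine:
[1.1.1.1] true AND false = false
[1.1.1.2] false OR true = true
[1.1.1.3] false AND false = false
[1.1.1] false AND true AND false = false
[1.1] NOT false = true
[1] NOT true = false
[2.3] true OR false = true
[2.4] true → false = false
[2] false OR false OR true OR false = true
[root] false OR true = true
Overall: true → honored

Honored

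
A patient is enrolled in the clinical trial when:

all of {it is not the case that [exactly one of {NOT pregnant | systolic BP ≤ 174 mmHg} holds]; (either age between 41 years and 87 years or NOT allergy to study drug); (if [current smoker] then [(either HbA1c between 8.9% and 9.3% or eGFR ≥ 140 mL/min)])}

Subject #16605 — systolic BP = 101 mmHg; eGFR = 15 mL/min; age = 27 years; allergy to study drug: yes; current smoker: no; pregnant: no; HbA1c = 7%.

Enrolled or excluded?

Excluded

Atomic conditions:
  NOT pregnant: no → true
  systolic BP ≤ 174 mmHg: 101 ≤ 174 is true
  age between 41 years and 87 years: 27 in [41, 87] is false
  NOT allergy to study drug: yes → false
  current smoker: no → false
  HbA1c between 8.9% and 9.3%: 7 in [8.9, 9.3] is false
  eGFR ≥ 140 mL/min: 15 ≥ 140 is false
Combine:
[1.1] exactly-one(true, true) = false
[1] NOT false = true
[2] false OR false = false
[3.2] false OR false = false
[3] false → false (antecedent false ⇒ implication holds) = true
[root] true AND false AND true = false
Overall: false → excluded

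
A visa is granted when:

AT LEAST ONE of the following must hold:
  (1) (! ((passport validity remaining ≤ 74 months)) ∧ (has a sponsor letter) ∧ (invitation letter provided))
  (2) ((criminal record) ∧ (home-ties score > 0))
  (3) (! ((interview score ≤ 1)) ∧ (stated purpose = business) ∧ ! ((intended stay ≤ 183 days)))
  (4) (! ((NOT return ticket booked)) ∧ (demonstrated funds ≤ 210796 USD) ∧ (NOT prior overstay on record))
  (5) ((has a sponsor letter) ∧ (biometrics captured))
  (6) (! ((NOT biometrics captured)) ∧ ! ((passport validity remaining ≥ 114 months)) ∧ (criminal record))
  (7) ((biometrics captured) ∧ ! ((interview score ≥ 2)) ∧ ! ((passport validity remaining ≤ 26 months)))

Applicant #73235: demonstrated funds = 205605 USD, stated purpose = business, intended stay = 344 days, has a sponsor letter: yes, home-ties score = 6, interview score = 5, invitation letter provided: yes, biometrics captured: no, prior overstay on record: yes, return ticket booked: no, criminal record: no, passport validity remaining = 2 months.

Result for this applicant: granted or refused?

Granted

Atomic conditions:
  passport validity remaining ≤ 74 months: 2 ≤ 74 is true
  has a sponsor letter: yes → true
  invitation letter provided: yes → true
  criminal record: no → false
  home-ties score > 0: 6 > 0 is true
  interview score ≤ 1: 5 ≤ 1 is false
  stated purpose = business: business == business is true
  intended stay ≤ 183 days: 344 ≤ 183 is false
  NOT return ticket booked: no → true
  demonstrated funds ≤ 210796 USD: 205605 ≤ 210796 is true
  NOT prior overstay on record: yes → false
  biometrics captured: no → false
  NOT biometrics captured: no → true
  passport validity remaining ≥ 114 months: 2 ≥ 114 is false
  interview score ≥ 2: 5 ≥ 2 is true
  passport validity remaining ≤ 26 months: 2 ≤ 26 is true
Combine:
[1.1] NOT true = false
[1] false AND true AND true = false
[2] false AND true = false
[3.1] NOT false = true
[3.3] NOT false = true
[3] true AND true AND true = true
[4.1] NOT true = false
[4] false AND true AND false = false
[5] true AND false = false
[6.1] NOT true = false
[6.2] NOT false = true
[6] false AND true AND false = false
[7.2] NOT true = false
[7.3] NOT true = false
[7] false AND false AND false = false
[root] false OR false OR true OR false OR false OR false OR false = true
Overall: true → granted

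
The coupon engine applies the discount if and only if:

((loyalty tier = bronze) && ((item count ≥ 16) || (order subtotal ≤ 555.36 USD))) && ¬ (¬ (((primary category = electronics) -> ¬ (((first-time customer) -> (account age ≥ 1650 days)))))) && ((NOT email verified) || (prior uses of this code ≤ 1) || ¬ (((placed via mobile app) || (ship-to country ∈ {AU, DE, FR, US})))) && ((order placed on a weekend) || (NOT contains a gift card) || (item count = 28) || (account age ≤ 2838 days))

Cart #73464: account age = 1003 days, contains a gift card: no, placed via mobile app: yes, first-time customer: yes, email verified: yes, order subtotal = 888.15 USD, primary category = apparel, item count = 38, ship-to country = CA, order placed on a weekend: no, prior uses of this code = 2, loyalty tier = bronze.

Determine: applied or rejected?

Atomic conditions:
  loyalty tier = bronze: bronze == bronze is true
  item count ≥ 16: 38 ≥ 16 is true
  order subtotal ≤ 555.36 USD: 888.15 ≤ 555.36 is false
  primary category = electronics: apparel == electronics is false
  first-time customer: yes → true
  account age ≥ 1650 days: 1003 ≥ 1650 is false
  NOT email verified: yes → false
  prior uses of this code ≤ 1: 2 ≤ 1 is false
  placed via mobile app: yes → true
  ship-to country ∈ {AU, DE, FR, US}: CA is not in the set → false
  order placed on a weekend: no → false
  NOT contains a gift card: no → true
  item count = 28: 38 == 28 is false
  account age ≤ 2838 days: 1003 ≤ 2838 is true
Combine:
[1.2] true OR false = true
[1] true AND true = true
[2.1.1.2.1] true → false = false
[2.1.1.2] NOT false = true
[2.1.1] false → true (antecedent false ⇒ implication holds) = true
[2.1] NOT true = false
[2] NOT false = true
[3.3.1] true OR false = true
[3.3] NOT true = false
[3] false OR false OR false = false
[4] false OR true OR false OR true = true
[root] true AND true AND false AND true = false
Overall: false → rejected

Rejected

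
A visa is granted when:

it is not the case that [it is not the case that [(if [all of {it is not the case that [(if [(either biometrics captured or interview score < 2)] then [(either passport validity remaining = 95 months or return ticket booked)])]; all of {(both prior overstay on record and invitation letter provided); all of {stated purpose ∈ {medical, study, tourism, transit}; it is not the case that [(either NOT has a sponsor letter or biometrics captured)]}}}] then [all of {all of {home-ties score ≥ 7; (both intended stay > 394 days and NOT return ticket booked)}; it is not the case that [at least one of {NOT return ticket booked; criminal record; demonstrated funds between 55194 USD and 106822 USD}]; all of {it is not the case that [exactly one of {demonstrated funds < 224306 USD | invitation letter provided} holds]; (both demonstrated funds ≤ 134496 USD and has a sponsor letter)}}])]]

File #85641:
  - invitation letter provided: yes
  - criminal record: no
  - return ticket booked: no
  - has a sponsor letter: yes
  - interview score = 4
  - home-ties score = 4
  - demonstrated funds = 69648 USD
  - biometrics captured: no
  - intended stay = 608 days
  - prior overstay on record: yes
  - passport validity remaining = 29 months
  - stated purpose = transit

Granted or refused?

Granted

Atomic conditions:
  biometrics captured: no → false
  interview score < 2: 4 < 2 is false
  passport validity remaining = 95 months: 29 == 95 is false
  return ticket booked: no → false
  prior overstay on record: yes → true
  invitation letter provided: yes → true
  stated purpose ∈ {medical, study, tourism, transit}: transit is in the set → true
  NOT has a sponsor letter: yes → false
  home-ties score ≥ 7: 4 ≥ 7 is false
  intended stay > 394 days: 608 > 394 is true
  NOT return ticket booked: no → true
  criminal record: no → false
  demonstrated funds between 55194 USD and 106822 USD: 69648 in [55194, 106822] is true
  demonstrated funds < 224306 USD: 69648 < 224306 is true
  demonstrated funds ≤ 134496 USD: 69648 ≤ 134496 is true
  has a sponsor letter: yes → true
Combine:
[1.1.1.1.1.1] false OR false = false
[1.1.1.1.1.2] false OR false = false
[1.1.1.1.1] false → false (antecedent false ⇒ implication holds) = true
[1.1.1.1] NOT true = false
[1.1.1.2.1] true AND true = true
[1.1.1.2.2.2.1] false OR false = false
[1.1.1.2.2.2] NOT false = true
[1.1.1.2.2] true AND true = true
[1.1.1.2] true AND true = true
[1.1.1] false AND true = false
[1.1.2.1.2] true AND true = true
[1.1.2.1] false AND true = false
[1.1.2.2.1] true OR false OR true = true
[1.1.2.2] NOT true = false
[1.1.2.3.1.1] exactly-one(true, true) = false
[1.1.2.3.1] NOT false = true
[1.1.2.3.2] true AND true = true
[1.1.2.3] true AND true = true
[1.1.2] false AND false AND true = false
[1.1] false → false (antecedent false ⇒ implication holds) = true
[1] NOT true = false
[root] NOT false = true
Overall: true → granted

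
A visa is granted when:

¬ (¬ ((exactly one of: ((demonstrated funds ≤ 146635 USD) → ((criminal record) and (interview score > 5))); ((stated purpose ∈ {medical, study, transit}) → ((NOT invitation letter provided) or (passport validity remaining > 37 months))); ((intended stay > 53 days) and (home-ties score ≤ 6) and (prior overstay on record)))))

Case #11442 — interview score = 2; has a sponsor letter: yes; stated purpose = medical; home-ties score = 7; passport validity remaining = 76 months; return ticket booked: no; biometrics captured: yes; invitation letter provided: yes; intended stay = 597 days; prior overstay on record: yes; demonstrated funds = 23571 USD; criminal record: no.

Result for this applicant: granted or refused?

Atomic conditions:
  demonstrated funds ≤ 146635 USD: 23571 ≤ 146635 is true
  criminal record: no → false
  interview score > 5: 2 > 5 is false
  stated purpose ∈ {medical, study, transit}: medical is in the set → true
  NOT invitation letter provided: yes → false
  passport validity remaining > 37 months: 76 > 37 is true
  intended stay > 53 days: 597 > 53 is true
  home-ties score ≤ 6: 7 ≤ 6 is false
  prior overstay on record: yes → true
Combine:
[1.1.1.2] false AND false = false
[1.1.1] true → false = false
[1.1.2.2] false OR true = true
[1.1.2] true → true = true
[1.1.3] true AND false AND true = false
[1.1] exactly-one(false, true, false) = true
[1] NOT true = false
[root] NOT false = true
Overall: true → granted

Granted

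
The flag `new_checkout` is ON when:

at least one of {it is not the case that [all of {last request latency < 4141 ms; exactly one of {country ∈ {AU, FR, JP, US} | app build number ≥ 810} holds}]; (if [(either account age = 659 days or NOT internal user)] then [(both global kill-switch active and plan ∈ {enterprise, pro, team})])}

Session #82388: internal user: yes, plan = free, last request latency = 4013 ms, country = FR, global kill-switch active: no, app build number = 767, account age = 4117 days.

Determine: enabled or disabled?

Enabled

Atomic conditions:
  last request latency < 4141 ms: 4013 < 4141 is true
  country ∈ {AU, FR, JP, US}: FR is in the set → true
  app build number ≥ 810: 767 ≥ 810 is false
  account age = 659 days: 4117 == 659 is false
  NOT internal user: yes → false
  global kill-switch active: no → false
  plan ∈ {enterprise, pro, team}: free is not in the set → false
Combine:
[1.1.2] exactly-one(true, false) = true
[1.1] true AND true = true
[1] NOT true = false
[2.1] false OR false = false
[2.2] false AND false = false
[2] false → false (antecedent false ⇒ implication holds) = true
[root] false OR true = true
Overall: true → enabled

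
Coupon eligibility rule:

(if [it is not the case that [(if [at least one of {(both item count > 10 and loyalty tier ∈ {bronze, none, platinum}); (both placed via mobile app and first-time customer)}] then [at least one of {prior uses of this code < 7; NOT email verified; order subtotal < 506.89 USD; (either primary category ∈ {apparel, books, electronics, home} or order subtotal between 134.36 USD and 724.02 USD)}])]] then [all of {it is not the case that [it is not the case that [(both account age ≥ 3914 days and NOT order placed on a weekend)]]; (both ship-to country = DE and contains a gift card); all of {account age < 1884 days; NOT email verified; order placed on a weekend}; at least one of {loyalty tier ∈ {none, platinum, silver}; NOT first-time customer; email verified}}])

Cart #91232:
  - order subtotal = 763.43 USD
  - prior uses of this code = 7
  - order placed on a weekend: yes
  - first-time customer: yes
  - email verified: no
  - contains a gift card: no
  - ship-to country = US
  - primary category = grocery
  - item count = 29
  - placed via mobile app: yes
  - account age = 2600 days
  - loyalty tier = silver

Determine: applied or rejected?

Applied

Atomic conditions:
  item count > 10: 29 > 10 is true
  loyalty tier ∈ {bronze, none, platinum}: silver is not in the set → false
  placed via mobile app: yes → true
  first-time customer: yes → true
  prior uses of this code < 7: 7 < 7 is false
  NOT email verified: no → true
  order subtotal < 506.89 USD: 763.43 < 506.89 is false
  primary category ∈ {apparel, books, electronics, home}: grocery is not in the set → false
  order subtotal between 134.36 USD and 724.02 USD: 763.43 in [134.36, 724.02] is false
  account age ≥ 3914 days: 2600 ≥ 3914 is false
  NOT order placed on a weekend: yes → false
  ship-to country = DE: US == DE is false
  contains a gift card: no → false
  account age < 1884 days: 2600 < 1884 is false
  order placed on a weekend: yes → true
  loyalty tier ∈ {none, platinum, silver}: silver is in the set → true
  NOT first-time customer: yes → false
  email verified: no → false
Combine:
[1.1.1.1] true AND false = false
[1.1.1.2] true AND true = true
[1.1.1] false OR true = true
[1.1.2.4] false OR false = false
[1.1.2] false OR true OR false OR false = true
[1.1] true → true = true
[1] NOT true = false
[2.1.1.1] false AND false = false
[2.1.1] NOT false = true
[2.1] NOT true = false
[2.2] false AND false = false
[2.3] false AND true AND true = false
[2.4] true OR false OR false = true
[2] false AND false AND false AND true = false
[root] false → false (antecedent false ⇒ implication holds) = true
Overall: true → applied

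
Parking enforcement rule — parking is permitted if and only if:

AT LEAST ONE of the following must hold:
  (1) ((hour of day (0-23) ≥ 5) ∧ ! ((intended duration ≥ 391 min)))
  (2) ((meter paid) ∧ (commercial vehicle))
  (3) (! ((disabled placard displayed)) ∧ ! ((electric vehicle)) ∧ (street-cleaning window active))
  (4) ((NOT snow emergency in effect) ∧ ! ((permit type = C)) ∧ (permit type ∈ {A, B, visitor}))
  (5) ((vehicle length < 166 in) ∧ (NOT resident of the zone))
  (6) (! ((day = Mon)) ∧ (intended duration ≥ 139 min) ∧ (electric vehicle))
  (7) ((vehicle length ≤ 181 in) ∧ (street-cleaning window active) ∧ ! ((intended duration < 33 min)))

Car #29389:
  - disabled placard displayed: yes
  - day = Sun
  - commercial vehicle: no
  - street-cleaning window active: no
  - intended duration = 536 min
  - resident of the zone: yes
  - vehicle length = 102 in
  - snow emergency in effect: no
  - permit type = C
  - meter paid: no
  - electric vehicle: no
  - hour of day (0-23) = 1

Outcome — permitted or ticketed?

Atomic conditions:
  hour of day (0-23) ≥ 5: 1 ≥ 5 is false
  intended duration ≥ 391 min: 536 ≥ 391 is true
  meter paid: no → false
  commercial vehicle: no → false
  disabled placard displayed: yes → true
  electric vehicle: no → false
  street-cleaning window active: no → false
  NOT snow emergency in effect: no → true
  permit type = C: C == C is true
  permit type ∈ {A, B, visitor}: C is not in the set → false
  vehicle length < 166 in: 102 < 166 is true
  NOT resident of the zone: yes → false
  day = Mon: Sun == Mon is false
  intended duration ≥ 139 min: 536 ≥ 139 is true
  vehicle length ≤ 181 in: 102 ≤ 181 is true
  intended duration < 33 min: 536 < 33 is false
Combine:
[1.2] NOT true = false
[1] false AND false = false
[2] false AND false = false
[3.1] NOT true = false
[3.2] NOT false = true
[3] false AND true AND false = false
[4.2] NOT true = false
[4] true AND false AND false = false
[5] true AND false = false
[6.1] NOT false = true
[6] true AND true AND false = false
[7.3] NOT false = true
[7] true AND false AND true = false
[root] false OR false OR false OR false OR false OR false OR false = false
Overall: false → ticketed

Ticketed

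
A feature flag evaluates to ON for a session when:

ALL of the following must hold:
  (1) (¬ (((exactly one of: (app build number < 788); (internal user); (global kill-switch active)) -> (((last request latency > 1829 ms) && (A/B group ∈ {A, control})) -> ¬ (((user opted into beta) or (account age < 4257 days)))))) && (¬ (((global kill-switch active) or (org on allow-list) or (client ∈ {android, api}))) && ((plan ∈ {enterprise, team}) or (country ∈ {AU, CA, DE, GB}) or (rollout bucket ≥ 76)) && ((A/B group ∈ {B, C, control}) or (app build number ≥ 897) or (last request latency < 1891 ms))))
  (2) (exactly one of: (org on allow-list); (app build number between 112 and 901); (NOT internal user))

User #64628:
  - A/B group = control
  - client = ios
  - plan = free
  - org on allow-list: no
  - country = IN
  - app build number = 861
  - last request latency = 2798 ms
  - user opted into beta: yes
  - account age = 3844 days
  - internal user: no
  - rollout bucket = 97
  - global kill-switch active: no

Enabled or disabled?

Atomic conditions:
  app build number < 788: 861 < 788 is false
  internal user: no → false
  global kill-switch active: no → false
  last request latency > 1829 ms: 2798 > 1829 is true
  A/B group ∈ {A, control}: control is in the set → true
  user opted into beta: yes → true
  account age < 4257 days: 3844 < 4257 is true
  org on allow-list: no → false
  client ∈ {android, api}: ios is not in the set → false
  plan ∈ {enterprise, team}: free is not in the set → false
  country ∈ {AU, CA, DE, GB}: IN is not in the set → false
  rollout bucket ≥ 76: 97 ≥ 76 is true
  A/B group ∈ {B, C, control}: control is in the set → true
  app build number ≥ 897: 861 ≥ 897 is false
  last request latency < 1891 ms: 2798 < 1891 is false
  app build number between 112 and 901: 861 in [112, 901] is true
  NOT internal user: no → true
Combine:
[1.1.1.1] exactly-one(false, false, false) = false
[1.1.1.2.1] true AND true = true
[1.1.1.2.2.1] true OR true = true
[1.1.1.2.2] NOT true = false
[1.1.1.2] true → false = false
[1.1.1] false → false (antecedent false ⇒ implication holds) = true
[1.1] NOT true = false
[1.2.1.1] false OR false OR false = false
[1.2.1] NOT false = true
[1.2.2] false OR false OR true = true
[1.2.3] true OR false OR false = true
[1.2] true AND true AND true = true
[1] false AND true = false
[2] exactly-one(false, true, true) = false
[root] false AND false = false
Overall: false → disabled

Disabled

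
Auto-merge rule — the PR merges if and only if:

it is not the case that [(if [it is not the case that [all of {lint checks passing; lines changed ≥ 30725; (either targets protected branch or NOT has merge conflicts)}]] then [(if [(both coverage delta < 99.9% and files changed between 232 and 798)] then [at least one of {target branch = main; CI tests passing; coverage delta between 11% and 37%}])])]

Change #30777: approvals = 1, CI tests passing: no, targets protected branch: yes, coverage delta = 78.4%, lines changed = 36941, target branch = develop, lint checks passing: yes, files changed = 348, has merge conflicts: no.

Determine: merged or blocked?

Atomic conditions:
  lint checks passing: yes → true
  lines changed ≥ 30725: 36941 ≥ 30725 is true
  targets protected branch: yes → true
  NOT has merge conflicts: no → true
  coverage delta < 99.9%: 78.4 < 99.9 is true
  files changed between 232 and 798: 348 in [232, 798] is true
  target branch = main: develop == main is false
  CI tests passing: no → false
  coverage delta between 11% and 37%: 78.4 in [11, 37] is false
Combine:
[1.1.1.3] true OR true = true
[1.1.1] true AND true AND true = true
[1.1] NOT true = false
[1.2.1] true AND true = true
[1.2.2] false OR false OR false = false
[1.2] true → false = false
[1] false → false (antecedent false ⇒ implication holds) = true
[root] NOT true = false
Overall: false → blocked

Blocked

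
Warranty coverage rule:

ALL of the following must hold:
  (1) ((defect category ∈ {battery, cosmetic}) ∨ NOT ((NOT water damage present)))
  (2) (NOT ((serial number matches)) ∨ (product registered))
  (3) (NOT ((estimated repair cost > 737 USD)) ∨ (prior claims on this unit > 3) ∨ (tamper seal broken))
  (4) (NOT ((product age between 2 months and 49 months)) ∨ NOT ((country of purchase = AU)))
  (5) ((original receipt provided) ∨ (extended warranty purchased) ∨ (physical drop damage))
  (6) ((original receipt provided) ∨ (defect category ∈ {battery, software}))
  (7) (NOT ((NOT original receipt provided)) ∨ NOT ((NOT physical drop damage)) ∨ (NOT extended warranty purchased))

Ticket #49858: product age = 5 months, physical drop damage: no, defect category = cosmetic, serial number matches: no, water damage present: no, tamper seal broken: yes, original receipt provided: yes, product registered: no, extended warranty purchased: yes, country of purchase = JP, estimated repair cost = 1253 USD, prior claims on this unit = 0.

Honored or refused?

Atomic conditions:
  defect category ∈ {battery, cosmetic}: cosmetic is in the set → true
  NOT water damage present: no → true
  serial number matches: no → false
  product registered: no → false
  estimated repair cost > 737 USD: 1253 > 737 is true
  prior claims on this unit > 3: 0 > 3 is false
  tamper seal broken: yes → true
  product age between 2 months and 49 months: 5 in [2, 49] is true
  country of purchase = AU: JP == AU is false
  original receipt provided: yes → true
  extended warranty purchased: yes → true
  physical drop damage: no → false
  defect category ∈ {battery, software}: cosmetic is not in the set → false
  NOT original receipt provided: yes → false
  NOT physical drop damage: no → true
  NOT extended warranty purchased: yes → false
Combine:
[1.2] NOT true = false
[1] true OR false = true
[2.1] NOT false = true
[2] true OR false = true
[3.1] NOT true = false
[3] false OR false OR true = true
[4.1] NOT true = false
[4.2] NOT false = true
[4] false OR true = true
[5] true OR true OR false = true
[6] true OR false = true
[7.1] NOT false = true
[7.2] NOT true = false
[7] true OR false OR false = true
[root] true AND true AND true AND true AND true AND true AND true = true
Overall: true → honored

Honored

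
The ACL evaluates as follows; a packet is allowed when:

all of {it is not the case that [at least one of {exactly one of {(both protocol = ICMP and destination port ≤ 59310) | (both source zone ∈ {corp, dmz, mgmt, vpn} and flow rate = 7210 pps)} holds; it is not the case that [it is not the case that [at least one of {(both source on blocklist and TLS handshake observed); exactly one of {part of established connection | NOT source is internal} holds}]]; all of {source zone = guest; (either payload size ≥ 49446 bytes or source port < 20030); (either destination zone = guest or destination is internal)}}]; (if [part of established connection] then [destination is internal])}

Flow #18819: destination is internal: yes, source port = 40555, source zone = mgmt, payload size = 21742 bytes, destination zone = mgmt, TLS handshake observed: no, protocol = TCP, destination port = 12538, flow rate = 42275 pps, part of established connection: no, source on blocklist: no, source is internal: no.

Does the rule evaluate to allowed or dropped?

Atomic conditions:
  protocol = ICMP: TCP == ICMP is false
  destination port ≤ 59310: 12538 ≤ 59310 is true
  source zone ∈ {corp, dmz, mgmt, vpn}: mgmt is in the set → true
  flow rate = 7210 pps: 42275 == 7210 is false
  source on blocklist: no → false
  TLS handshake observed: no → false
  part of established connection: no → false
  NOT source is internal: no → true
  source zone = guest: mgmt == guest is false
  payload size ≥ 49446 bytes: 21742 ≥ 49446 is false
  source port < 20030: 40555 < 20030 is false
  destination zone = guest: mgmt == guest is false
  destination is internal: yes → true
Combine:
[1.1.1.1] false AND true = false
[1.1.1.2] true AND false = false
[1.1.1] exactly-one(false, false) = false
[1.1.2.1.1.1] false AND false = false
[1.1.2.1.1.2] exactly-one(false, true) = true
[1.1.2.1.1] false OR true = true
[1.1.2.1] NOT true = false
[1.1.2] NOT false = true
[1.1.3.2] false OR false = false
[1.1.3.3] false OR true = true
[1.1.3] false AND false AND true = false
[1.1] false OR true OR false = true
[1] NOT true = false
[2] false → true (antecedent false ⇒ implication holds) = true
[root] false AND true = false
Overall: false → dropped

Dropped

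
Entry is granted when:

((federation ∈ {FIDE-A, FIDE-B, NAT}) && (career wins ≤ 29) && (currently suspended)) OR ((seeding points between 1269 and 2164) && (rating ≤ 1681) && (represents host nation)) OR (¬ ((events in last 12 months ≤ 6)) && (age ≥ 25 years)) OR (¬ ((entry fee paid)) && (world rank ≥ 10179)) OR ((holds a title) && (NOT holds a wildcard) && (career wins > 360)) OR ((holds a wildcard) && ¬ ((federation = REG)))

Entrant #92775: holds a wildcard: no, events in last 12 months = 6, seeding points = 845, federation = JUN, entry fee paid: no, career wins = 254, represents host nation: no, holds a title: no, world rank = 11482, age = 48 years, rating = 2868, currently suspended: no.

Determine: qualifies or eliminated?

Qualifies

Atomic conditions:
  federation ∈ {FIDE-A, FIDE-B, NAT}: JUN is not in the set → false
  career wins ≤ 29: 254 ≤ 29 is false
  currently suspended: no → false
  seeding points between 1269 and 2164: 845 in [1269, 2164] is false
  rating ≤ 1681: 2868 ≤ 1681 is false
  represents host nation: no → false
  events in last 12 months ≤ 6: 6 ≤ 6 is true
  age ≥ 25 years: 48 ≥ 25 is true
  entry fee paid: no → false
  world rank ≥ 10179: 11482 ≥ 10179 is true
  holds a title: no → false
  NOT holds a wildcard: no → true
  career wins > 360: 254 > 360 is false
  holds a wildcard: no → false
  federation = REG: JUN == REG is false
Combine:
[1] false AND false AND false = false
[2] false AND false AND false = false
[3.1] NOT true = false
[3] false AND true = false
[4.1] NOT false = true
[4] true AND true = true
[5] false AND true AND false = false
[6.2] NOT false = true
[6] false AND true = false
[root] false OR false OR false OR true OR false OR false = true
Overall: true → qualifies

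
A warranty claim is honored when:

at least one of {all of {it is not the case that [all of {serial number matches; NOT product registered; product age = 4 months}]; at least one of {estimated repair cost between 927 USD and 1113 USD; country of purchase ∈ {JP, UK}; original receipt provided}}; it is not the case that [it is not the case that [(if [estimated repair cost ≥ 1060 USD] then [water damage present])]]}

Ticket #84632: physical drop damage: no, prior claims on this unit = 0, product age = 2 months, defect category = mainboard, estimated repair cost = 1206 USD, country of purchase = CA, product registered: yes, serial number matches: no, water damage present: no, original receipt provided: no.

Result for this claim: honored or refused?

Refused

Atomic conditions:
  serial number matches: no → false
  NOT product registered: yes → false
  product age = 4 months: 2 == 4 is false
  estimated repair cost between 927 USD and 1113 USD: 1206 in [927, 1113] is false
  country of purchase ∈ {JP, UK}: CA is not in the set → false
  original receipt provided: no → false
  estimated repair cost ≥ 1060 USD: 1206 ≥ 1060 is true
  water damage present: no → false
Combine:
[1.1.1] false AND false AND false = false
[1.1] NOT false = true
[1.2] false OR false OR false = false
[1] true AND false = false
[2.1.1] true → false = false
[2.1] NOT false = true
[2] NOT true = false
[root] false OR false = false
Overall: false → refused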